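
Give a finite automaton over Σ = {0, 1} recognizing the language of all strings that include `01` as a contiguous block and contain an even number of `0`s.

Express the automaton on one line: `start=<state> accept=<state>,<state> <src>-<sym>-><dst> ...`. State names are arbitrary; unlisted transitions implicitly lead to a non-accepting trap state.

Run two small machines in parallel and take their product. The first has 3 states tracking whether and how much of `01` has been seen; the second has 2 states tracking the count of `0`s modulo 2. A product state is a pair (one from each), accepting exactly when both do.
With 5 states:
        0   1  
>  S0   S1  S0 
   S1   S2  S3 
   S2   S1  S4 
   S3   S4  S3 
 * S4   S3  S4 
(> = start, * = accepting)

start=S0 accept=S4 S0-0->S1 S0-1->S0 S1-0->S2 S1-1->S3 S2-0->S1 S2-1->S4 S3-0->S4 S3-1->S3 S4-0->S3 S4-1->S4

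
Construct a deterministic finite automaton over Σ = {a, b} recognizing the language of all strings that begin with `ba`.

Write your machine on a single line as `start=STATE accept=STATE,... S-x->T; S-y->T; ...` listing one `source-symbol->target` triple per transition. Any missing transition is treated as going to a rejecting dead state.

start=q0; accept=q2; q0-a->q3; q0-b->q1; q1-a->q2; q1-b->q3; q2-a->q2; q2-b->q2; q3-a->q3; q3-b->q3

Check the first 2 symbols one by one: q0 through q1 record how many have matched `ba` so far; any wrong symbol goes to the dead state q3. After all 2 match we enter the accepting sink q2.
With 4 states:
        a   b  
>  q0   q3  q1 
   q1   q2  q3 
 * q2   q2  q2 
   q3   q3  q3 
(> = start, * = accepting)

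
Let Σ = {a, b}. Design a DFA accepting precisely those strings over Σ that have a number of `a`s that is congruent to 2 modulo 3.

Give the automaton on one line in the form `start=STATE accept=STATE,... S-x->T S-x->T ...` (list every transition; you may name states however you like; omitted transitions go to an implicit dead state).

The only thing that matters is how many `a`s have appeared, reduced mod 3. Use one state per residue: q0 for 0, …, q2 for 2. Reading `a` moves to the next residue; anything else stays put. q2 is accepting.
3 states suffice.
        a   b  
>  q0   q1  q0 
   q1   q2  q1 
 * q2   q0  q2 
(> = start, * = accepting)

start=q0 accept=q2 q0-a->q1 q0-b->q0 q1-a->q2 q1-b->q1 q2-a->q0 q2-b->q2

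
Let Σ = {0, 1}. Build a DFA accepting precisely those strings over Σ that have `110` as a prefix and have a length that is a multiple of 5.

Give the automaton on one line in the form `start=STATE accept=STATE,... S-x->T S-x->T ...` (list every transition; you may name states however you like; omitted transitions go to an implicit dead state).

Run two small machines in parallel and take their product. One (5 states) tracks whether the input so far still matches the prefix `110`; the other (5 states) tracks the input length modulo 5. Each combined state is a pair, one component from each; accept when both components accept. Equivalent product states are then merged.
9 states suffice.
        0   1  
>  S0   S1  S2 
   S1   S1  S1 
   S2   S1  S3 
   S3   S4  S1 
   S4   S5  S5 
   S5   S6  S6 
 * S6   S7  S7 
   S7   S8  S8 
   S8   S4  S4 
(> = start, * = accepting)

start=S0 accept=S6 S0-0->S1 S0-1->S2 S1-0->S1 S1-1->S1 S2-0->S1 S2-1->S3 S3-0->S4 S3-1->S1 S4-0->S5 S4-1->S5 S5-0->S6 S5-1->S6 S6-0->S7 S6-1->S7 S7-0->S8 S7-1->S8 S8-0->S4 S8-1->S4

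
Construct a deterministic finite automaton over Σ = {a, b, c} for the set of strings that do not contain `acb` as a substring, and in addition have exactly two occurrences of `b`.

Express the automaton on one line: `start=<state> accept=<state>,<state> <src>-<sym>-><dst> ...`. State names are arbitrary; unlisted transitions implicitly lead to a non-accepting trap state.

Handle the two conditions separately and then intersect. One (4 states) tracks partial matches of the forbidden pattern `acb`; the other (4 states) tracks the count of `b`s, saturating at 3. Each combined state is a pair, one component from each; accept when both components accept. After merging equivalent states the machine shrinks.
        a   b   c  
>  S0   S1  S2  S0 
   S1   S1  S2  S3 
   S2   S4  S5  S2 
   S3   S1  S6  S0 
   S4   S4  S5  S7 
 * S5   S5  S6  S5 
   S6   S6  S6  S6 
   S7   S4  S6  S2 
(> = start, * = accepting)

start=S0 accept=S5 S0-a->S1 S0-b->S2 S0-c->S0 S1-a->S1 S1-b->S2 S1-c->S3 S2-a->S4 S2-b->S5 S2-c->S2 S3-a->S1 S3-b->S6 S3-c->S0 S4-a->S4 S4-b->S5 S4-c->S7 S5-a->S5 S5-b->S6 S5-c->S5 S6-a->S6 S6-b->S6 S6-c->S6 S7-a->S4 S7-b->S6 S7-c->S2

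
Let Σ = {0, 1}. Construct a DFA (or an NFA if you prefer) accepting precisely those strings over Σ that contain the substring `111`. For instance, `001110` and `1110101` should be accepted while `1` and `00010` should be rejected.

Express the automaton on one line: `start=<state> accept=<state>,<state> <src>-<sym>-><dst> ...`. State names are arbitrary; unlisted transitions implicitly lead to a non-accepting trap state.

start=A accept=D A-0->A A-1->B B-0->A B-1->C C-0->A C-1->D D-0->D D-1->D

States A..C record the length of the longest prefix of `111` that matches the current input suffix. Reaching D means `111` has been seen, and we stay there forever. Accept from D.
       0  1 
>  A   A  B 
   B   A  C 
   C   A  D 
 * D   D  D 
(> = start, * = accepting)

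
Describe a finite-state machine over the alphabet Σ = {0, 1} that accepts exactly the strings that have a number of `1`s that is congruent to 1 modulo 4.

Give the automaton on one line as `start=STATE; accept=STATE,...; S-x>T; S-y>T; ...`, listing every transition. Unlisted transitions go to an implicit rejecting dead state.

Keep the running count of `1`s modulo 4: each `1` advances along the cycle s0 → s1 → s2 → s3 → s0 while other symbols loop. Accept at s1.
4 states suffice.
        0   1  
>  s0   s0  s1 
 * s1   s1  s2 
   s2   s2  s3 
   s3   s3  s0 
(> = start, * = accepting)

start=s0; accept=s1; s0-0>s0; s0-1>s1; s1-0>s1; s1-1>s2; s2-0>s2; s2-1>s3; s3-0>s3; s3-1>s0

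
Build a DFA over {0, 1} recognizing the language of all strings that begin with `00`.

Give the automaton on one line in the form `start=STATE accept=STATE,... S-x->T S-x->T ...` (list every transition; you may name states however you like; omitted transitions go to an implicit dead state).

start=A accept=C A-0->B A-1->D B-0->C B-1->D C-0->C C-1->C D-0->D D-1->D

Check the first 2 symbols one by one: A through B record how many have matched `00` so far; any wrong symbol goes to the dead state D. After all 2 match we enter the accepting sink C.
       0  1 
>  A   B  D 
   B   C  D 
 * C   C  C 
   D   D  D 
(> = start, * = accepting)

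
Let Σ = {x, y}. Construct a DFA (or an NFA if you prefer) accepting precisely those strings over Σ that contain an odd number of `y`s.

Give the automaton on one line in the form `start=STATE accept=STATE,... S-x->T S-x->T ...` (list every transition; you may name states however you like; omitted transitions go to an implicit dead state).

start=s0 accept=s1 s0-x->s0 s0-y->s1 s1-x->s1 s1-y->s0

Keep the running count of `y`s modulo 2: each `y` advances along the cycle s0 → s1 → s0 while other symbols loop. Accept at s1.
A 2-state machine:
        x   y  
>  s0   s0  s1 
 * s1   s1  s0 
(> = start, * = accepting)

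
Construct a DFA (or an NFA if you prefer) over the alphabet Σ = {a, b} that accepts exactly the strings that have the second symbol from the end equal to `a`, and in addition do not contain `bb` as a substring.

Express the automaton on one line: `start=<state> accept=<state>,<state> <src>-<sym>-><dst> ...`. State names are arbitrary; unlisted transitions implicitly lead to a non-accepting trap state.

Build one automaton per condition and run them in lockstep. The first has 7 states tracking the last 2 symbols read; the second has 3 states tracking partial matches of the forbidden pattern `bb`. A product state is a pair (one from each), accepting exactly when both do. Equivalent product states are then merged.
        a   b  
>  S0   S1  S2 
   S1   S3  S4 
   S2   S1  S5 
 * S3   S3  S4 
 * S4   S1  S5 
   S5   S5  S5 
(> = start, * = accepting)

start=S0 accept=S3,S4 S0-a->S1 S0-b->S2 S1-a->S3 S1-b->S4 S2-a->S1 S2-b->S5 S3-a->S3 S3-b->S4 S4-a->S1 S4-b->S5 S5-a->S5 S5-b->S5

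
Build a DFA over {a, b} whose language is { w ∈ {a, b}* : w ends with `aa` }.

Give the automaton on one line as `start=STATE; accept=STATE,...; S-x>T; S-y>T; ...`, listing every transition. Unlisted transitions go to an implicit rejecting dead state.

start=q0; accept=q2; q0-a>q1; q0-b>q0; q1-a>q2; q1-b>q0; q2-a>q2; q2-b>q0

Remember how much of `aa` the current input suffix matches. State q0 means no match yet; q1 means the last symbol is `a`; q2 means the last 2 symbols are `aa`. Only q2 accepts. On a mismatch, fall back to the longest proper suffix that is still a prefix of `aa`.
3 states suffice.
        a   b  
>  q0   q1  q0 
   q1   q2  q0 
 * q2   q2  q0 
(> = start, * = accepting)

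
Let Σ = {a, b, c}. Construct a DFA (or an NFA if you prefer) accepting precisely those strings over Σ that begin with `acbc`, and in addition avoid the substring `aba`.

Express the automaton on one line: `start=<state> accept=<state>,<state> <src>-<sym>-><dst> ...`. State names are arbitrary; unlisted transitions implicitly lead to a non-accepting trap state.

start=S0 accept=S5,S6,S7 S0-a->S1 S0-b->S2 S0-c->S2 S1-a->S2 S1-b->S2 S1-c->S3 S2-a->S2 S2-b->S2 S2-c->S2 S3-a->S2 S3-b->S4 S3-c->S2 S4-a->S2 S4-b->S2 S4-c->S5 S5-a->S6 S5-b->S5 S5-c->S5 S6-a->S6 S6-b->S7 S6-c->S5 S7-a->S2 S7-b->S5 S7-c->S5

Build one automaton per condition and run them in lockstep. The first has 6 states tracking whether the input so far still matches the prefix `acbc`; the second has 4 states tracking partial matches of the forbidden pattern `aba`. A product state is a pair (one from each), accepting exactly when both do. Minimizing collapses redundant product states.
8 states suffice.
        a   b   c  
>  S0   S1  S2  S2 
   S1   S2  S2  S3 
   S2   S2  S2  S2 
   S3   S2  S4  S2 
   S4   S2  S2  S5 
 * S5   S6  S5  S5 
 * S6   S6  S7  S5 
 * S7   S2  S5  S5 
(> = start, * = accepting)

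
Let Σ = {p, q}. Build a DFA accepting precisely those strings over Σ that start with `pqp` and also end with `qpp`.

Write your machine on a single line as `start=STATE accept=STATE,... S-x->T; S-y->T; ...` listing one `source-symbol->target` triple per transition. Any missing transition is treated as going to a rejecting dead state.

start=S0; accept=S5; S0-p->S1; S0-q->S2; S1-p->S2; S1-q->S3; S2-p->S2; S2-q->S2; S3-p->S4; S3-q->S2; S4-p->S5; S4-q->S6; S5-p->S7; S5-q->S6; S6-p->S4; S6-q->S6; S7-p->S7; S7-q->S6

Handle the two conditions separately and then intersect. The first has 5 states tracking whether the input so far still matches the prefix `pqp`; the second has 4 states tracking how much of the suffix `qpp` has currently been matched. A product state is a pair (one from each), accepting exactly when both do. Equivalent product states are then merged.
8 states suffice.
        p   q  
>  S0   S1  S2 
   S1   S2  S3 
   S2   S2  S2 
   S3   S4  S2 
   S4   S5  S6 
 * S5   S7  S6 
   S6   S4  S6 
   S7   S7  S6 
(> = start, * = accepting)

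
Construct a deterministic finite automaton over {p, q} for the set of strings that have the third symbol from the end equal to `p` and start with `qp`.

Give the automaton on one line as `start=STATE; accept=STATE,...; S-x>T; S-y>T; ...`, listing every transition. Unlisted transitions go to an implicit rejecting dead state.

Handle the two conditions separately and then intersect. One (15 states) tracks the last 3 symbols read; the other (4 states) tracks whether the input so far still matches the prefix `qp`. Each combined state is a pair, one component from each; accept when both components accept. Equivalent product states are then merged.
          p    q  
>  S0     S1   S2 
   S1     S1   S1 
   S2     S3   S1 
   S3     S4   S5 
   S4     S6   S7 
   S5     S8   S9 
 * S6     S6   S7 
 * S7     S8   S9 
 * S8     S4   S5 
 * S9     S3  S10 
   S10    S3  S10 
(> = start, * = accepting)

start=S0; accept=S6,S7,S8,S9; S0-p>S1; S0-q>S2; S1-p>S1; S1-q>S1; S2-p>S3; S2-q>S1; S3-p>S4; S3-q>S5; S4-p>S6; S4-q>S7; S5-p>S8; S5-q>S9; S6-p>S6; S6-q>S7; S7-p>S8; S7-q>S9; S8-p>S4; S8-q>S5; S9-p>S3; S9-q>S10; S10-p>S3; S10-q>S10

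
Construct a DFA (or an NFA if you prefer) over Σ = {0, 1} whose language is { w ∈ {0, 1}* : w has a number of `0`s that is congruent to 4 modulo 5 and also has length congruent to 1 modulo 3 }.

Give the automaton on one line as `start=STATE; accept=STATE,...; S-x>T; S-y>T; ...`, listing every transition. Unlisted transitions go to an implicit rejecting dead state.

Run two small machines in parallel and take their product. The first has 5 states tracking the count of `0`s modulo 5; the second has 3 states tracking the input length modulo 3. A product state is a pair (one from each), accepting exactly when both do.
With 15 states:
          0    1  
>  s0     s1   s2 
   s1     s3   s4 
   s2     s4   s5 
   s3     s6   s7 
   s4     s7   s8 
   s5     s8   s0 
   s6     s9  s10 
   s7    s10  s11 
   s8    s11   s1 
 * s9     s5  s12 
   s10   s12  s13 
   s11   s13   s3 
   s12    s0  s14 
   s13   s14   s6 
   s14    s2   s9 
(> = start, * = accepting)

start=s0; accept=s9; s0-0>s1; s0-1>s2; s1-0>s3; s1-1>s4; s2-0>s4; s2-1>s5; s3-0>s6; s3-1>s7; s4-0>s7; s4-1>s8; s5-0>s8; s5-1>s0; s6-0>s9; s6-1>s10; s7-0>s10; s7-1>s11; s8-0>s11; s8-1>s1; s9-0>s5; s9-1>s12; s10-0>s12; s10-1>s13; s11-0>s13; s11-1>s3; s12-0>s0; s12-1>s14; s13-0>s14; s13-1>s6; s14-0>s2; s14-1>s9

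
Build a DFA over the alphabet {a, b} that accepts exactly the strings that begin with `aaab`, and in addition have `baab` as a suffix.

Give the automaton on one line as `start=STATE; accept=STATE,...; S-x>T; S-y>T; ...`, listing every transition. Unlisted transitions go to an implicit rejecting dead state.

Run two small machines in parallel and take their product. One (6 states) tracks whether the input so far still matches the prefix `aaab`; the other (5 states) tracks how much of the suffix `baab` has currently been matched. Each combined state is a pair, one component from each; accept when both components accept.
14 states suffice.
          a    b  
>  q0     q1   q2 
   q1     q3   q2 
   q2     q4   q2 
   q3     q5   q2 
   q4     q6   q2 
   q5     q7   q8 
   q6     q7   q9 
   q7     q7   q2 
   q8    q10   q8 
   q9     q4   q2 
   q10   q11   q8 
   q11   q12  q13 
   q12   q12   q8 
 * q13   q10   q8 
(> = start, * = accepting)

start=q0; accept=q13; q0-a>q1; q0-b>q2; q1-a>q3; q1-b>q2; q2-a>q4; q2-b>q2; q3-a>q5; q3-b>q2; q4-a>q6; q4-b>q2; q5-a>q7; q5-b>q8; q6-a>q7; q6-b>q9; q7-a>q7; q7-b>q2; q8-a>q10; q8-b>q8; q9-a>q4; q9-b>q2; q10-a>q11; q10-b>q8; q11-a>q12; q11-b>q13; q12-a>q12; q12-b>q8; q13-a>q10; q13-b>q8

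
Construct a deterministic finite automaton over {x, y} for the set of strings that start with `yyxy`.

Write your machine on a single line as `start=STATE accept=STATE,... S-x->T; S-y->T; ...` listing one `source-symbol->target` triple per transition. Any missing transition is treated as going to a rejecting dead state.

start=s0; accept=s4; s0-x->s5; s0-y->s1; s1-x->s5; s1-y->s2; s2-x->s3; s2-y->s5; s3-x->s5; s3-y->s4; s4-x->s4; s4-y->s4; s5-x->s5; s5-y->s5

Walk along `yyxy` while the input agrees: from s0 take `y` to s1, and so on. Any deviation drops to the rejecting sink s5. Once s4 is reached the prefix is confirmed and every continuation is accepted.
6 states suffice.
        x   y  
>  s0   s5  s1 
   s1   s5  s2 
   s2   s3  s5 
   s3   s5  s4 
 * s4   s4  s4 
   s5   s5  s5 
(> = start, * = accepting)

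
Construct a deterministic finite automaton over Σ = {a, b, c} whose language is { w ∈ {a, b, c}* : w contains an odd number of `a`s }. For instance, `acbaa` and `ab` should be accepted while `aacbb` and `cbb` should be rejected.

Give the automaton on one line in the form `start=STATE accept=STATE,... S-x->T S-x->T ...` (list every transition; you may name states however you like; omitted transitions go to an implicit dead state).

The only thing that matters is how many `a`s have appeared, reduced mod 2. Use one state per residue: s0 for 0, …, s1 for 1. Reading `a` moves to the next residue; anything else stays put. s1 is accepting.
With 2 states:
        a   b   c  
>  s0   s1  s0  s0 
 * s1   s0  s1  s1 
(> = start, * = accepting)

start=s0 accept=s1 s0-a->s1 s0-b->s0 s0-c->s0 s1-a->s0 s1-b->s1 s1-c->s1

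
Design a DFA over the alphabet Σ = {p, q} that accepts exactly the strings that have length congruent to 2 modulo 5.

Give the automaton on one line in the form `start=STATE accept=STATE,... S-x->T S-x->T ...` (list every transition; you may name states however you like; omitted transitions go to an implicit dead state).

Only the length mod 5 matters, so use a 5-cycle: from any state, every input symbol moves to the next state, wrapping S4 back to S0. Mark S2 accepting.
5 states suffice.
        p   q  
>  S0   S1  S1 
   S1   S2  S2 
 * S2   S3  S3 
   S3   S4  S4 
   S4   S0  S0 
(> = start, * = accepting)

start=S0 accept=S2 S0-p->S1 S0-q->S1 S1-p->S2 S1-q->S2 S2-p->S3 S2-q->S3 S3-p->S4 S3-q->S4 S4-p->S0 S4-q->S0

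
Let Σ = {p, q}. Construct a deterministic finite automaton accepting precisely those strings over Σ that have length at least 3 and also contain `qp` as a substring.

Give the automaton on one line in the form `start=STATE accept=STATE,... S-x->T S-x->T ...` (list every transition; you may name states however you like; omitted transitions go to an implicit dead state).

Build one automaton per condition and run them in lockstep. The first has 5 states tracking the input length, saturating at 4; the second has 3 states tracking whether and how much of `qp` has been seen. A product state is a pair (one from each), accepting exactly when both do. Equivalent product states are then merged.
       p  q 
>  A   B  C 
   B   B  D 
   C   E  D 
   D   F  D 
   E   F  F 
 * F   F  F 
(> = start, * = accepting)

start=A accept=F A-p->B A-q->C B-p->B B-q->D C-p->E C-q->D D-p->F D-q->D E-p->F E-q->F F-p->F F-q->F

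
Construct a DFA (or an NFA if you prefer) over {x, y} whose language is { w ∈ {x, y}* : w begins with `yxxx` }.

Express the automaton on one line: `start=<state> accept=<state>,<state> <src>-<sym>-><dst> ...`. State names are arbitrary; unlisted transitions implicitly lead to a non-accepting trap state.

Walk along `yxxx` while the input agrees: from A take `y` to B, and so on. Any deviation drops to the rejecting sink F. Once E is reached the prefix is confirmed and every continuation is accepted.
6 states suffice.
       x  y 
>  A   F  B 
   B   C  F 
   C   D  F 
   D   E  F 
 * E   E  E 
   F   F  F 
(> = start, * = accepting)

start=A accept=E A-x->F A-y->B B-x->C B-y->F C-x->D C-y->F D-x->E D-y->F E-x->E E-y->E F-x->F F-y->F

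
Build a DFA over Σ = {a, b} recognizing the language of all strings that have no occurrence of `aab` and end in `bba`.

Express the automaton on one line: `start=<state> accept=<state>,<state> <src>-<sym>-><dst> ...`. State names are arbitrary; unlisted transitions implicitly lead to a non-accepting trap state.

Handle the two conditions separately and then intersect. One (4 states) tracks partial matches of the forbidden pattern `aab`; the other (4 states) tracks how much of the suffix `bba` has currently been matched. Each combined state is a pair, one component from each; accept when both components accept. Minimizing collapses redundant product states.
With 6 states:
        a   b  
>  q0   q1  q2 
   q1   q3  q2 
   q2   q1  q4 
   q3   q3  q3 
   q4   q5  q4 
 * q5   q3  q2 
(> = start, * = accepting)

start=q0 accept=q5 q0-a->q1 q0-b->q2 q1-a->q3 q1-b->q2 q2-a->q1 q2-b->q4 q3-a->q3 q3-b->q3 q4-a->q5 q4-b->q4 q5-a->q3 q5-b->q2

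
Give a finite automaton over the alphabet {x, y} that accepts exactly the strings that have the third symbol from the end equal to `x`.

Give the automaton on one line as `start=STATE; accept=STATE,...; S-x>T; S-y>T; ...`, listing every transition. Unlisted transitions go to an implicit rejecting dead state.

start=q0; accept=q7,q8,q9,q10; q0-x>q1; q0-y>q2; q1-x>q3; q1-y>q4; q2-x>q5; q2-y>q6; q3-x>q7; q3-y>q8; q4-x>q9; q4-y>q10; q5-x>q11; q5-y>q12; q6-x>q13; q6-y>q14; q7-x>q7; q7-y>q8; q8-x>q9; q8-y>q10; q9-x>q11; q9-y>q12; q10-x>q13; q10-y>q14; q11-x>q7; q11-y>q8; q12-x>q9; q12-y>q10; q13-x>q11; q13-y>q12; q14-x>q13; q14-y>q14

A DFA must remember the last 3 symbols (since which symbol is third-to-last isn't known until the input ends). Use one state per possible window of the last ≤3 symbols; accept from those whose window starts with `x`.
15 states suffice.
          x    y  
>  q0     q1   q2 
   q1     q3   q4 
   q2     q5   q6 
   q3     q7   q8 
   q4     q9  q10 
   q5    q11  q12 
   q6    q13  q14 
 * q7     q7   q8 
 * q8     q9  q10 
 * q9    q11  q12 
 * q10   q13  q14 
   q11    q7   q8 
   q12    q9  q10 
   q13   q11  q12 
   q14   q13  q14 
(> = start, * = accepting)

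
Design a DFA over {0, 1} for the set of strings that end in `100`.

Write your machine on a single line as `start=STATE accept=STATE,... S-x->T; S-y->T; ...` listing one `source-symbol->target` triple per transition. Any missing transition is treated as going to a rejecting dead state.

Let each state record the length of the longest suffix of the input read so far that is also a prefix of `100`. S1 means the last symbol is `1`; S2 means the last 2 symbols are `10`; S3 means the last 3 symbols are `100`. Accept only at S3, where the string currently ends in `100`.
A 4-state machine:
        0   1  
>  S0   S0  S1 
   S1   S2  S1 
   S2   S3  S1 
 * S3   S0  S1 
(> = start, * = accepting)

start=S0; accept=S3; S0-0->S0; S0-1->S1; S1-0->S2; S1-1->S1; S2-0->S3; S2-1->S1; S3-0->S0; S3-1->S1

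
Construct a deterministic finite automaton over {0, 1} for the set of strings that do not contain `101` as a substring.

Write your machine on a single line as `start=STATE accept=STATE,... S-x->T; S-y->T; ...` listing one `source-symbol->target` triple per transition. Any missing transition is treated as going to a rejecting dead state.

start=q0; accept=q0,q1,q2; q0-0->q0; q0-1->q1; q1-0->q2; q1-1->q1; q2-0->q0; q2-1->q3; q3-0->q3; q3-1->q3

This is the complement of 'contains `101`'. Use the same substring-matching states — q0 through q3 holding how much of `101` has just been matched — but flip the accepting set: everything except the trap q3 accepts.
With 4 states:
        0   1  
>* q0   q0  q1 
 * q1   q2  q1 
 * q2   q0  q3 
   q3   q3  q3 
(> = start, * = accepting)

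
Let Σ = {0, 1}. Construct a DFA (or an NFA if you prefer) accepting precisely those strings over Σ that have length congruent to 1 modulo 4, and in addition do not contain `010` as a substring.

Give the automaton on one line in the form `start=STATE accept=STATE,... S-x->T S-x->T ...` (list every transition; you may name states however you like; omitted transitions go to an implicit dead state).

start=S0 accept=S1,S2,S13 S0-0->S1 S0-1->S2 S1-0->S3 S1-1->S4 S2-0->S3 S2-1->S5 S3-0->S6 S3-1->S7 S4-0->S8 S4-1->S9 S5-0->S6 S5-1->S9 S6-0->S10 S6-1->S11 S7-0->S12 S7-1->S0 S8-0->S12 S8-1->S12 S9-0->S10 S9-1->S0 S10-0->S1 S10-1->S13 S11-0->S14 S11-1->S2 S12-0->S14 S12-1->S14 S13-0->S15 S13-1->S5 S14-0->S15 S14-1->S15 S15-0->S8 S15-1->S8

Run two small machines in parallel and take their product. One (4 states) tracks the input length modulo 4; the other (4 states) tracks partial matches of the forbidden pattern `010`. Each combined state is a pair, one component from each; accept when both components accept.
A 16-state machine:
          0    1  
>  S0     S1   S2 
 * S1     S3   S4 
 * S2     S3   S5 
   S3     S6   S7 
   S4     S8   S9 
   S5     S6   S9 
   S6    S10  S11 
   S7    S12   S0 
   S8    S12  S12 
   S9    S10   S0 
   S10    S1  S13 
   S11   S14   S2 
   S12   S14  S14 
 * S13   S15   S5 
   S14   S15  S15 
   S15    S8   S8 
(> = start, * = accepting)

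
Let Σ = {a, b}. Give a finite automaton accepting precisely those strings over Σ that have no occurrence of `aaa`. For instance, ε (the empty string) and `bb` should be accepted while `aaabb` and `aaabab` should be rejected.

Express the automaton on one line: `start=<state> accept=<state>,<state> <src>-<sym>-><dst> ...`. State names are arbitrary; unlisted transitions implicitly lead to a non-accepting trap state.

This is the complement of 'contains `aaa`'. Use the same substring-matching states — S0 through S3 holding how much of `aaa` has just been matched — but flip the accepting set: everything except the trap S3 accepts.
4 states suffice.
        a   b  
>* S0   S1  S0 
 * S1   S2  S0 
 * S2   S3  S0 
   S3   S3  S3 
(> = start, * = accepting)

start=S0 accept=S0,S1,S2 S0-a->S1 S0-b->S0 S1-a->S2 S1-b->S0 S2-a->S3 S2-b->S0 S3-a->S3 S3-b->S3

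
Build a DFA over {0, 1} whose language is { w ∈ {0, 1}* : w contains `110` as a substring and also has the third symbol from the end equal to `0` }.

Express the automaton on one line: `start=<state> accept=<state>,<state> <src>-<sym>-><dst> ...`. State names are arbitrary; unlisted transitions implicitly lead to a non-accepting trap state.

Build one automaton per condition and run them in lockstep. One (4 states) tracks whether and how much of `110` has been seen; the other (15 states) tracks the last 3 symbols read. Each combined state is a pair, one component from each; accept when both components accept. Minimizing collapses redundant product states.
A 10-state machine:
        0   1  
>  q0   q0  q1 
   q1   q0  q2 
   q2   q3  q2 
   q3   q4  q5 
   q4   q6  q7 
   q5   q8  q9 
 * q6   q6  q7 
 * q7   q8  q9 
 * q8   q4  q5 
 * q9   q3  q2 
(> = start, * = accepting)

start=q0 accept=q6,q7,q8,q9 q0-0->q0 q0-1->q1 q1-0->q0 q1-1->q2 q2-0->q3 q2-1->q2 q3-0->q4 q3-1->q5 q4-0->q6 q4-1->q7 q5-0->q8 q5-1->q9 q6-0->q6 q6-1->q7 q7-0->q8 q7-1->q9 q8-0->q4 q8-1->q5 q9-0->q3 q9-1->q2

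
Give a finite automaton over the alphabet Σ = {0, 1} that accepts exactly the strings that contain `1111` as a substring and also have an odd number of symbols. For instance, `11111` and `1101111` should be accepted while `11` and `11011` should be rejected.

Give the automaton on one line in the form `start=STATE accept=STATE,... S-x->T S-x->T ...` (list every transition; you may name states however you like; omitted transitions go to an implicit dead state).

start=A accept=J A-0->B A-1->C B-0->A B-1->D C-0->A C-1->E D-0->B D-1->F E-0->B E-1->G F-0->A F-1->H G-0->A G-1->I H-0->B H-1->J I-0->J I-1->J J-0->I J-1->I

Run two small machines in parallel and take their product. The first has 5 states tracking whether and how much of `1111` has been seen; the second has 2 states tracking the input length modulo 2. A product state is a pair (one from each), accepting exactly when both do.
10 states suffice.
       0  1 
>  A   B  C 
   B   A  D 
   C   A  E 
   D   B  F 
   E   B  G 
   F   A  H 
   G   A  I 
   H   B  J 
   I   J  J 
 * J   I  I 
(> = start, * = accepting)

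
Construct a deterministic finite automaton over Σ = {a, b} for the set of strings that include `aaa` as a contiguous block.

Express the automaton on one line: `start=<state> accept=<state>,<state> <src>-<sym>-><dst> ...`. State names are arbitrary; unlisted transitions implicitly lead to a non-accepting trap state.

Track how much of `aaa` has been matched so far: state q0 is no progress, q3 is the absorbing accept state reached once `aaa` has occurred. Intermediate states record partial matches; on a mismatch, fall back to the longest reusable overlap.
A 4-state machine:
        a   b  
>  q0   q1  q0 
   q1   q2  q0 
   q2   q3  q0 
 * q3   q3  q3 
(> = start, * = accepting)

start=q0 accept=q3 q0-a->q1 q0-b->q0 q1-a->q2 q1-b->q0 q2-a->q3 q2-b->q0 q3-a->q3 q3-b->q3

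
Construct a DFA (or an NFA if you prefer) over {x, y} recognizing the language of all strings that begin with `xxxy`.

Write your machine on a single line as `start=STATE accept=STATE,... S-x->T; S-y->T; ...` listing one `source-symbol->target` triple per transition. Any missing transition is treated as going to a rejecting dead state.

start=A; accept=E; A-x->B; A-y->F; B-x->C; B-y->F; C-x->D; C-y->F; D-x->F; D-y->E; E-x->E; E-y->E; F-x->F; F-y->F

Walk along `xxxy` while the input agrees: from A take `x` to B, and so on. Any deviation drops to the rejecting sink F. Once E is reached the prefix is confirmed and every continuation is accepted.
With 6 states:
       x  y 
>  A   B  F 
   B   C  F 
   C   D  F 
   D   F  E 
 * E   E  E 
   F   F  F 
(> = start, * = accepting)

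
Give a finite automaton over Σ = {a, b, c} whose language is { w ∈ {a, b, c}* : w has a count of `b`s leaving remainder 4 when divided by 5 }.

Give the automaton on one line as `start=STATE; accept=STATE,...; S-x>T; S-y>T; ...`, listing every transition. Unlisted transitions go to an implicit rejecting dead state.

start=q0; accept=q4; q0-a>q0; q0-b>q1; q0-c>q0; q1-a>q1; q1-b>q2; q1-c>q1; q2-a>q2; q2-b>q3; q2-c>q2; q3-a>q3; q3-b>q4; q3-c>q3; q4-a>q4; q4-b>q0; q4-c>q4

Keep the running count of `b`s modulo 5: each `b` advances along the cycle q0 → q1 → q2 → q3 → q4 → q0 while other symbols loop. Accept at q4.
5 states suffice.
        a   b   c  
>  q0   q0  q1  q0 
   q1   q1  q2  q1 
   q2   q2  q3  q2 
   q3   q3  q4  q3 
 * q4   q4  q0  q4 
(> = start, * = accepting)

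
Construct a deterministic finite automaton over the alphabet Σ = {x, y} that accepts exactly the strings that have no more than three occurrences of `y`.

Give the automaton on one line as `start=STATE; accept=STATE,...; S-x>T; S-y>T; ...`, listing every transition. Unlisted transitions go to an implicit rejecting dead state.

Only the number of `y`s matters, and only up to 4. Make a chain s0 → s1 → s2 → s3 → s4 advanced by each `y` (with s4 absorbing); every other symbol self-loops. The accepting set is {s0, s1, s2, s3}.
With 5 states:
        x   y  
>* s0   s0  s1 
 * s1   s1  s2 
 * s2   s2  s3 
 * s3   s3  s4 
   s4   s4  s4 
(> = start, * = accepting)

start=s0; accept=s0,s1,s2,s3; s0-x>s0; s0-y>s1; s1-x>s1; s1-y>s2; s2-x>s2; s2-y>s3; s3-x>s3; s3-y>s4; s4-x>s4; s4-y>s4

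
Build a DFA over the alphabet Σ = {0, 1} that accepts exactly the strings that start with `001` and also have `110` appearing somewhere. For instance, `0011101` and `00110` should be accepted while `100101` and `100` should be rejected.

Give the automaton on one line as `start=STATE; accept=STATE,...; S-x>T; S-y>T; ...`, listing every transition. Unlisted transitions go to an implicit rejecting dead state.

start=q0; accept=q7; q0-0>q1; q0-1>q2; q1-0>q3; q1-1>q2; q2-0>q2; q2-1>q2; q3-0>q2; q3-1>q4; q4-0>q5; q4-1>q6; q5-0>q5; q5-1>q4; q6-0>q7; q6-1>q6; q7-0>q7; q7-1>q7

Run two small machines in parallel and take their product. The first has 5 states tracking whether the input so far still matches the prefix `001`; the second has 4 states tracking whether and how much of `110` has been seen. A product state is a pair (one from each), accepting exactly when both do. Minimizing collapses redundant product states.
8 states suffice.
        0   1  
>  q0   q1  q2 
   q1   q3  q2 
   q2   q2  q2 
   q3   q2  q4 
   q4   q5  q6 
   q5   q5  q4 
   q6   q7  q6 
 * q7   q7  q7 
(> = start, * = accepting)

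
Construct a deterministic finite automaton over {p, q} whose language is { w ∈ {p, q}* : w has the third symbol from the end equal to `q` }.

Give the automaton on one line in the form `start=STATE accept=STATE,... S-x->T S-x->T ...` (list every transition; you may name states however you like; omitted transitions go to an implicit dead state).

start=A accept=L,M,N,O A-p->B A-q->C B-p->D B-q->E C-p->F C-q->G D-p->H D-q->I E-p->J E-q->K F-p->L F-q->M G-p->N G-q->O H-p->H H-q->I I-p->J I-q->K J-p->L J-q->M K-p->N K-q->O L-p->H L-q->I M-p->J M-q->K N-p->L N-q->M O-p->N O-q->O

Because acceptance depends on a position counted from the end, the machine has to buffer the most recent 3 symbols. Make each state the string of the last up-to-3 symbols read; on input `x` shift the window left and append `x`. Accept when the buffered window has length 3 and begins with `q`.
With 15 states:
       p  q 
>  A   B  C 
   B   D  E 
   C   F  G 
   D   H  I 
   E   J  K 
   F   L  M 
   G   N  O 
   H   H  I 
   I   J  K 
   J   L  M 
   K   N  O 
 * L   H  I 
 * M   J  K 
 * N   L  M 
 * O   N  O 
(> = start, * = accepting)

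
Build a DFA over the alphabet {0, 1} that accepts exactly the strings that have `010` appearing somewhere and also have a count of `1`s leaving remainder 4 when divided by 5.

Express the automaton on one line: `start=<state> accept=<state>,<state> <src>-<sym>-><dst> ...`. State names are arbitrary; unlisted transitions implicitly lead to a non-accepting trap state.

start=A accept=R A-0->B A-1->C B-0->B B-1->D C-0->E C-1->F D-0->G D-1->F E-0->E E-1->H F-0->I F-1->J G-0->G G-1->K H-0->K H-1->J I-0->I I-1->L J-0->M J-1->N K-0->K K-1->O L-0->O L-1->N M-0->M M-1->P N-0->Q N-1->A O-0->O O-1->R P-0->R P-1->A Q-0->Q Q-1->S R-0->R R-1->T S-0->T S-1->C T-0->T T-1->G

Run two small machines in parallel and take their product. The first has 4 states tracking whether and how much of `010` has been seen; the second has 5 states tracking the count of `1`s modulo 5. A product state is a pair (one from each), accepting exactly when both do.
       0  1 
>  A   B  C 
   B   B  D 
   C   E  F 
   D   G  F 
   E   E  H 
   F   I  J 
   G   G  K 
   H   K  J 
   I   I  L 
   J   M  N 
   K   K  O 
   L   O  N 
   M   M  P 
   N   Q  A 
   O   O  R 
   P   R  A 
   Q   Q  S 
 * R   R  T 
   S   T  C 
   T   T  G 
(> = start, * = accepting)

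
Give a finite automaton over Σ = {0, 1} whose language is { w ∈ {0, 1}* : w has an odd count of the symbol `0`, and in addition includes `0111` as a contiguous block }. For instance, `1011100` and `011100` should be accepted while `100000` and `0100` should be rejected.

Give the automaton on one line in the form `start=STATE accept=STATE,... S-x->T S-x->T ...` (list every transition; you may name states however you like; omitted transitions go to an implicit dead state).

Build one automaton per condition and run them in lockstep. One (2 states) tracks the count of `0`s modulo 2; the other (5 states) tracks whether and how much of `0111` has been seen. Each combined state is a pair, one component from each; accept when both components accept.
9 states suffice.
        0   1  
>  q0   q1  q0 
   q1   q2  q3 
   q2   q1  q4 
   q3   q2  q5 
   q4   q1  q6 
   q5   q2  q7 
   q6   q1  q8 
 * q7   q8  q7 
   q8   q7  q8 
(> = start, * = accepting)

start=q0 accept=q7 q0-0->q1 q0-1->q0 q1-0->q2 q1-1->q3 q2-0->q1 q2-1->q4 q3-0->q2 q3-1->q5 q4-0->q1 q4-1->q6 q5-0->q2 q5-1->q7 q6-0->q1 q6-1->q8 q7-0->q8 q7-1->q7 q8-0->q7 q8-1->q8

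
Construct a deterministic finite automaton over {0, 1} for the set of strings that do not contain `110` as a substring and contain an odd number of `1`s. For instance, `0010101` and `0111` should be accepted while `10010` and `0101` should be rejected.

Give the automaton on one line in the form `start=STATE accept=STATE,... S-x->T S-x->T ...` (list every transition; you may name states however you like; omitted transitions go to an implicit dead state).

start=q0 accept=q1,q2,q6 q0-0->q0 q0-1->q1 q1-0->q2 q1-1->q3 q2-0->q2 q2-1->q4 q3-0->q5 q3-1->q6 q4-0->q0 q4-1->q6 q5-0->q5 q5-1->q5 q6-0->q5 q6-1->q3

Run two small machines in parallel and take their product. The first has 4 states tracking partial matches of the forbidden pattern `110`; the second has 2 states tracking the count of `1`s modulo 2. A product state is a pair (one from each), accepting exactly when both do. Equivalent product states are then merged.
A 7-state machine:
        0   1  
>  q0   q0  q1 
 * q1   q2  q3 
 * q2   q2  q4 
   q3   q5  q6 
   q4   q0  q6 
   q5   q5  q5 
 * q6   q5  q3 
(> = start, * = accepting)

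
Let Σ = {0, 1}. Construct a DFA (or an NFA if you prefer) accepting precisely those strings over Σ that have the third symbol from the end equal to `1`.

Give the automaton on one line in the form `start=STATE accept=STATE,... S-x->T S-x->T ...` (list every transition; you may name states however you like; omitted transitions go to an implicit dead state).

A DFA must remember the last 3 symbols (since which symbol is third-to-last isn't known until the input ends). Use one state per possible window of the last ≤3 symbols; accept from those whose window starts with `1`.
15 states suffice.
          0    1  
>  s0     s1   s2 
   s1     s3   s4 
   s2     s5   s6 
   s3     s7   s8 
   s4     s9  s10 
   s5    s11  s12 
   s6    s13  s14 
   s7     s7   s8 
   s8     s9  s10 
   s9    s11  s12 
   s10   s13  s14 
 * s11    s7   s8 
 * s12    s9  s10 
 * s13   s11  s12 
 * s14   s13  s14 
(> = start, * = accepting)

start=s0 accept=s11,s12,s13,s14 s0-0->s1 s0-1->s2 s1-0->s3 s1-1->s4 s2-0->s5 s2-1->s6 s3-0->s7 s3-1->s8 s4-0->s9 s4-1->s10 s5-0->s11 s5-1->s12 s6-0->s13 s6-1->s14 s7-0->s7 s7-1->s8 s8-0->s9 s8-1->s10 s9-0->s11 s9-1->s12 s10-0->s13 s10-1->s14 s11-0->s7 s11-1->s8 s12-0->s9 s12-1->s10 s13-0->s11 s13-1->s12 s14-0->s13 s14-1->s14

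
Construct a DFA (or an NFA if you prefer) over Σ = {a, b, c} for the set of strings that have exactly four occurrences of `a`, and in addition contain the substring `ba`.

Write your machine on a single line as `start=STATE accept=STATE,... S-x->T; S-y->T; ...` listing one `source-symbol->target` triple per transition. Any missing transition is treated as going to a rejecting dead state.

Run two small machines in parallel and take their product. One (6 states) tracks the count of `a`s, saturating at 5; the other (3 states) tracks whether and how much of `ba` has been seen. Each combined state is a pair, one component from each; accept when both components accept.
With 17 states:
          a    b    c  
>  S0     S1   S2   S0 
   S1     S3   S4   S1 
   S2     S5   S2   S0 
   S3     S6   S7   S3 
   S4     S8   S4   S1 
   S5     S8   S5   S5 
   S6     S9  S10   S6 
   S7    S11   S7   S3 
   S8    S11   S8   S8 
   S9    S12  S13   S9 
   S10   S14  S10   S6 
   S11   S14  S11  S11 
   S12   S12  S15  S12 
   S13   S16  S13   S9 
 * S14   S16  S14  S14 
   S15   S16  S15  S12 
   S16   S16  S16  S16 
(> = start, * = accepting)

start=S0; accept=S14; S0-a->S1; S0-b->S2; S0-c->S0; S1-a->S3; S1-b->S4; S1-c->S1; S2-a->S5; S2-b->S2; S2-c->S0; S3-a->S6; S3-b->S7; S3-c->S3; S4-a->S8; S4-b->S4; S4-c->S1; S5-a->S8; S5-b->S5; S5-c->S5; S6-a->S9; S6-b->S10; S6-c->S6; S7-a->S11; S7-b->S7; S7-c->S3; S8-a->S11; S8-b->S8; S8-c->S8; S9-a->S12; S9-b->S13; S9-c->S9; S10-a->S14; S10-b->S10; S10-c->S6; S11-a->S14; S11-b->S11; S11-c->S11; S12-a->S12; S12-b->S15; S12-c->S12; S13-a->S16; S13-b->S13; S13-c->S9; S14-a->S16; S14-b->S14; S14-c->S14; S15-a->S16; S15-b->S15; S15-c->S12; S16-a->S16; S16-b->S16; S16-c->S16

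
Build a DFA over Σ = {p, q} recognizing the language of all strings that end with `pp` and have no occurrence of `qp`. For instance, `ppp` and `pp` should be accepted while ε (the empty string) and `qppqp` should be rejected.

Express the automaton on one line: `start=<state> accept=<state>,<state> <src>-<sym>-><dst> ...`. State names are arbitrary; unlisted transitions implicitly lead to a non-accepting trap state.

start=S0 accept=S3 S0-p->S1 S0-q->S2 S1-p->S3 S1-q->S2 S2-p->S4 S2-q->S2 S3-p->S3 S3-q->S2 S4-p->S5 S4-q->S6 S5-p->S5 S5-q->S6 S6-p->S4 S6-q->S6

Run two small machines in parallel and take their product. The first has 3 states tracking how much of the suffix `pp` has currently been matched; the second has 3 states tracking partial matches of the forbidden pattern `qp`. A product state is a pair (one from each), accepting exactly when both do.
With 7 states:
        p   q  
>  S0   S1  S2 
   S1   S3  S2 
   S2   S4  S2 
 * S3   S3  S2 
   S4   S5  S6 
   S5   S5  S6 
   S6   S4  S6 
(> = start, * = accepting)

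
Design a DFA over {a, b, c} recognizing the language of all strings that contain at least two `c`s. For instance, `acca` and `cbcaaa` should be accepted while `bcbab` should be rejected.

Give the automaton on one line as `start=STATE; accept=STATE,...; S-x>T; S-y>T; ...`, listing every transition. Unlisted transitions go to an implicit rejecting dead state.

start=q0; accept=q2,q3; q0-a>q0; q0-b>q0; q0-c>q1; q1-a>q1; q1-b>q1; q1-c>q2; q2-a>q2; q2-b>q2; q2-c>q3; q3-a>q3; q3-b>q3; q3-c>q3

Count `c`s, saturating at 3: states q0 through q2 mean 0 through 2 `c`s seen; q3 means more than 2. Each `c` increments (capped at q3); other symbols loop. Accept from {q2, q3}.
        a   b   c  
>  q0   q0  q0  q1 
   q1   q1  q1  q2 
 * q2   q2  q2  q3 
 * q3   q3  q3  q3 
(> = start, * = accepting)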